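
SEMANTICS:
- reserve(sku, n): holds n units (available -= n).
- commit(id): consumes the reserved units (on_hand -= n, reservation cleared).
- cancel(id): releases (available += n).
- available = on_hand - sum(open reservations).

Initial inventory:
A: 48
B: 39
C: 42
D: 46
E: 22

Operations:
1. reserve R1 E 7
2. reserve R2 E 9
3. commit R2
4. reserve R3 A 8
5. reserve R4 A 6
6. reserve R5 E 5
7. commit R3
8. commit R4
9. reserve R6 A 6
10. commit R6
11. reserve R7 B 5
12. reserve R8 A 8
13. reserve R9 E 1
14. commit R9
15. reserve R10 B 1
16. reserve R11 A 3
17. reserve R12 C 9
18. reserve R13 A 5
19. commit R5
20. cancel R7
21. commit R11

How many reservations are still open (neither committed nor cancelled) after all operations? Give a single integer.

Answer: 5

Derivation:
Step 1: reserve R1 E 7 -> on_hand[A=48 B=39 C=42 D=46 E=22] avail[A=48 B=39 C=42 D=46 E=15] open={R1}
Step 2: reserve R2 E 9 -> on_hand[A=48 B=39 C=42 D=46 E=22] avail[A=48 B=39 C=42 D=46 E=6] open={R1,R2}
Step 3: commit R2 -> on_hand[A=48 B=39 C=42 D=46 E=13] avail[A=48 B=39 C=42 D=46 E=6] open={R1}
Step 4: reserve R3 A 8 -> on_hand[A=48 B=39 C=42 D=46 E=13] avail[A=40 B=39 C=42 D=46 E=6] open={R1,R3}
Step 5: reserve R4 A 6 -> on_hand[A=48 B=39 C=42 D=46 E=13] avail[A=34 B=39 C=42 D=46 E=6] open={R1,R3,R4}
Step 6: reserve R5 E 5 -> on_hand[A=48 B=39 C=42 D=46 E=13] avail[A=34 B=39 C=42 D=46 E=1] open={R1,R3,R4,R5}
Step 7: commit R3 -> on_hand[A=40 B=39 C=42 D=46 E=13] avail[A=34 B=39 C=42 D=46 E=1] open={R1,R4,R5}
Step 8: commit R4 -> on_hand[A=34 B=39 C=42 D=46 E=13] avail[A=34 B=39 C=42 D=46 E=1] open={R1,R5}
Step 9: reserve R6 A 6 -> on_hand[A=34 B=39 C=42 D=46 E=13] avail[A=28 B=39 C=42 D=46 E=1] open={R1,R5,R6}
Step 10: commit R6 -> on_hand[A=28 B=39 C=42 D=46 E=13] avail[A=28 B=39 C=42 D=46 E=1] open={R1,R5}
Step 11: reserve R7 B 5 -> on_hand[A=28 B=39 C=42 D=46 E=13] avail[A=28 B=34 C=42 D=46 E=1] open={R1,R5,R7}
Step 12: reserve R8 A 8 -> on_hand[A=28 B=39 C=42 D=46 E=13] avail[A=20 B=34 C=42 D=46 E=1] open={R1,R5,R7,R8}
Step 13: reserve R9 E 1 -> on_hand[A=28 B=39 C=42 D=46 E=13] avail[A=20 B=34 C=42 D=46 E=0] open={R1,R5,R7,R8,R9}
Step 14: commit R9 -> on_hand[A=28 B=39 C=42 D=46 E=12] avail[A=20 B=34 C=42 D=46 E=0] open={R1,R5,R7,R8}
Step 15: reserve R10 B 1 -> on_hand[A=28 B=39 C=42 D=46 E=12] avail[A=20 B=33 C=42 D=46 E=0] open={R1,R10,R5,R7,R8}
Step 16: reserve R11 A 3 -> on_hand[A=28 B=39 C=42 D=46 E=12] avail[A=17 B=33 C=42 D=46 E=0] open={R1,R10,R11,R5,R7,R8}
Step 17: reserve R12 C 9 -> on_hand[A=28 B=39 C=42 D=46 E=12] avail[A=17 B=33 C=33 D=46 E=0] open={R1,R10,R11,R12,R5,R7,R8}
Step 18: reserve R13 A 5 -> on_hand[A=28 B=39 C=42 D=46 E=12] avail[A=12 B=33 C=33 D=46 E=0] open={R1,R10,R11,R12,R13,R5,R7,R8}
Step 19: commit R5 -> on_hand[A=28 B=39 C=42 D=46 E=7] avail[A=12 B=33 C=33 D=46 E=0] open={R1,R10,R11,R12,R13,R7,R8}
Step 20: cancel R7 -> on_hand[A=28 B=39 C=42 D=46 E=7] avail[A=12 B=38 C=33 D=46 E=0] open={R1,R10,R11,R12,R13,R8}
Step 21: commit R11 -> on_hand[A=25 B=39 C=42 D=46 E=7] avail[A=12 B=38 C=33 D=46 E=0] open={R1,R10,R12,R13,R8}
Open reservations: ['R1', 'R10', 'R12', 'R13', 'R8'] -> 5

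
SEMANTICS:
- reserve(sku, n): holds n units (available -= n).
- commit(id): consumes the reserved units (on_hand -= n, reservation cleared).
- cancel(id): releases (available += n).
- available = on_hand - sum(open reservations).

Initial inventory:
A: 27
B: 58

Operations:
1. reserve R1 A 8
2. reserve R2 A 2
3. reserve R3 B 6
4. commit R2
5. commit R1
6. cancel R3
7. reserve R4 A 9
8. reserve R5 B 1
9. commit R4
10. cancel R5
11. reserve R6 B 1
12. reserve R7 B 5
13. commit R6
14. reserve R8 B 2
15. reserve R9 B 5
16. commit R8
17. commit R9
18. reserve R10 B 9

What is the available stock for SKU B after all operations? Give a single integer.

Answer: 36

Derivation:
Step 1: reserve R1 A 8 -> on_hand[A=27 B=58] avail[A=19 B=58] open={R1}
Step 2: reserve R2 A 2 -> on_hand[A=27 B=58] avail[A=17 B=58] open={R1,R2}
Step 3: reserve R3 B 6 -> on_hand[A=27 B=58] avail[A=17 B=52] open={R1,R2,R3}
Step 4: commit R2 -> on_hand[A=25 B=58] avail[A=17 B=52] open={R1,R3}
Step 5: commit R1 -> on_hand[A=17 B=58] avail[A=17 B=52] open={R3}
Step 6: cancel R3 -> on_hand[A=17 B=58] avail[A=17 B=58] open={}
Step 7: reserve R4 A 9 -> on_hand[A=17 B=58] avail[A=8 B=58] open={R4}
Step 8: reserve R5 B 1 -> on_hand[A=17 B=58] avail[A=8 B=57] open={R4,R5}
Step 9: commit R4 -> on_hand[A=8 B=58] avail[A=8 B=57] open={R5}
Step 10: cancel R5 -> on_hand[A=8 B=58] avail[A=8 B=58] open={}
Step 11: reserve R6 B 1 -> on_hand[A=8 B=58] avail[A=8 B=57] open={R6}
Step 12: reserve R7 B 5 -> on_hand[A=8 B=58] avail[A=8 B=52] open={R6,R7}
Step 13: commit R6 -> on_hand[A=8 B=57] avail[A=8 B=52] open={R7}
Step 14: reserve R8 B 2 -> on_hand[A=8 B=57] avail[A=8 B=50] open={R7,R8}
Step 15: reserve R9 B 5 -> on_hand[A=8 B=57] avail[A=8 B=45] open={R7,R8,R9}
Step 16: commit R8 -> on_hand[A=8 B=55] avail[A=8 B=45] open={R7,R9}
Step 17: commit R9 -> on_hand[A=8 B=50] avail[A=8 B=45] open={R7}
Step 18: reserve R10 B 9 -> on_hand[A=8 B=50] avail[A=8 B=36] open={R10,R7}
Final available[B] = 36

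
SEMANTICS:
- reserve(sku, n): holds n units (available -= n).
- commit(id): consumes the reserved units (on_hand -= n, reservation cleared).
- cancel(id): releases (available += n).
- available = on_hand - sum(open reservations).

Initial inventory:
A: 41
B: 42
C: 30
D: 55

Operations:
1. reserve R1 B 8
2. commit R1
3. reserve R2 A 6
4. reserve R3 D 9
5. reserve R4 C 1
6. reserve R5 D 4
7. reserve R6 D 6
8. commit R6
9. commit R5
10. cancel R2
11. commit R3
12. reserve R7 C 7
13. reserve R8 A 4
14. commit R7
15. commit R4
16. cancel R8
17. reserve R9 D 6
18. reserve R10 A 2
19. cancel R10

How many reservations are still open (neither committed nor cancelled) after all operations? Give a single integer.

Answer: 1

Derivation:
Step 1: reserve R1 B 8 -> on_hand[A=41 B=42 C=30 D=55] avail[A=41 B=34 C=30 D=55] open={R1}
Step 2: commit R1 -> on_hand[A=41 B=34 C=30 D=55] avail[A=41 B=34 C=30 D=55] open={}
Step 3: reserve R2 A 6 -> on_hand[A=41 B=34 C=30 D=55] avail[A=35 B=34 C=30 D=55] open={R2}
Step 4: reserve R3 D 9 -> on_hand[A=41 B=34 C=30 D=55] avail[A=35 B=34 C=30 D=46] open={R2,R3}
Step 5: reserve R4 C 1 -> on_hand[A=41 B=34 C=30 D=55] avail[A=35 B=34 C=29 D=46] open={R2,R3,R4}
Step 6: reserve R5 D 4 -> on_hand[A=41 B=34 C=30 D=55] avail[A=35 B=34 C=29 D=42] open={R2,R3,R4,R5}
Step 7: reserve R6 D 6 -> on_hand[A=41 B=34 C=30 D=55] avail[A=35 B=34 C=29 D=36] open={R2,R3,R4,R5,R6}
Step 8: commit R6 -> on_hand[A=41 B=34 C=30 D=49] avail[A=35 B=34 C=29 D=36] open={R2,R3,R4,R5}
Step 9: commit R5 -> on_hand[A=41 B=34 C=30 D=45] avail[A=35 B=34 C=29 D=36] open={R2,R3,R4}
Step 10: cancel R2 -> on_hand[A=41 B=34 C=30 D=45] avail[A=41 B=34 C=29 D=36] open={R3,R4}
Step 11: commit R3 -> on_hand[A=41 B=34 C=30 D=36] avail[A=41 B=34 C=29 D=36] open={R4}
Step 12: reserve R7 C 7 -> on_hand[A=41 B=34 C=30 D=36] avail[A=41 B=34 C=22 D=36] open={R4,R7}
Step 13: reserve R8 A 4 -> on_hand[A=41 B=34 C=30 D=36] avail[A=37 B=34 C=22 D=36] open={R4,R7,R8}
Step 14: commit R7 -> on_hand[A=41 B=34 C=23 D=36] avail[A=37 B=34 C=22 D=36] open={R4,R8}
Step 15: commit R4 -> on_hand[A=41 B=34 C=22 D=36] avail[A=37 B=34 C=22 D=36] open={R8}
Step 16: cancel R8 -> on_hand[A=41 B=34 C=22 D=36] avail[A=41 B=34 C=22 D=36] open={}
Step 17: reserve R9 D 6 -> on_hand[A=41 B=34 C=22 D=36] avail[A=41 B=34 C=22 D=30] open={R9}
Step 18: reserve R10 A 2 -> on_hand[A=41 B=34 C=22 D=36] avail[A=39 B=34 C=22 D=30] open={R10,R9}
Step 19: cancel R10 -> on_hand[A=41 B=34 C=22 D=36] avail[A=41 B=34 C=22 D=30] open={R9}
Open reservations: ['R9'] -> 1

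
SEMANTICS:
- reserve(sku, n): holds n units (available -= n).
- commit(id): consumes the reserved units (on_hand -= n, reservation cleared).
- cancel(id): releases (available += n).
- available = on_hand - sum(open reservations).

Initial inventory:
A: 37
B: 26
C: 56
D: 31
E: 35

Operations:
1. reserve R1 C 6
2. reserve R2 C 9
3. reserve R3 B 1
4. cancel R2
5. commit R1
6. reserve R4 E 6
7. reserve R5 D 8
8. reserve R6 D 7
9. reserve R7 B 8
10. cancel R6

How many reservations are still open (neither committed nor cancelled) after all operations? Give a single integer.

Answer: 4

Derivation:
Step 1: reserve R1 C 6 -> on_hand[A=37 B=26 C=56 D=31 E=35] avail[A=37 B=26 C=50 D=31 E=35] open={R1}
Step 2: reserve R2 C 9 -> on_hand[A=37 B=26 C=56 D=31 E=35] avail[A=37 B=26 C=41 D=31 E=35] open={R1,R2}
Step 3: reserve R3 B 1 -> on_hand[A=37 B=26 C=56 D=31 E=35] avail[A=37 B=25 C=41 D=31 E=35] open={R1,R2,R3}
Step 4: cancel R2 -> on_hand[A=37 B=26 C=56 D=31 E=35] avail[A=37 B=25 C=50 D=31 E=35] open={R1,R3}
Step 5: commit R1 -> on_hand[A=37 B=26 C=50 D=31 E=35] avail[A=37 B=25 C=50 D=31 E=35] open={R3}
Step 6: reserve R4 E 6 -> on_hand[A=37 B=26 C=50 D=31 E=35] avail[A=37 B=25 C=50 D=31 E=29] open={R3,R4}
Step 7: reserve R5 D 8 -> on_hand[A=37 B=26 C=50 D=31 E=35] avail[A=37 B=25 C=50 D=23 E=29] open={R3,R4,R5}
Step 8: reserve R6 D 7 -> on_hand[A=37 B=26 C=50 D=31 E=35] avail[A=37 B=25 C=50 D=16 E=29] open={R3,R4,R5,R6}
Step 9: reserve R7 B 8 -> on_hand[A=37 B=26 C=50 D=31 E=35] avail[A=37 B=17 C=50 D=16 E=29] open={R3,R4,R5,R6,R7}
Step 10: cancel R6 -> on_hand[A=37 B=26 C=50 D=31 E=35] avail[A=37 B=17 C=50 D=23 E=29] open={R3,R4,R5,R7}
Open reservations: ['R3', 'R4', 'R5', 'R7'] -> 4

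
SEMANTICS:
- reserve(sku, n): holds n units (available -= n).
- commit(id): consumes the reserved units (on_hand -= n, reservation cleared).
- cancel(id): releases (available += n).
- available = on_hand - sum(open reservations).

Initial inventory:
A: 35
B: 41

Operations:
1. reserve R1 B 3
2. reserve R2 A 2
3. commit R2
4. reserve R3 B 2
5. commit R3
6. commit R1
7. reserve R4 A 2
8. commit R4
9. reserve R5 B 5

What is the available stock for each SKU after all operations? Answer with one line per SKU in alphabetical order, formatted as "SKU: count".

Step 1: reserve R1 B 3 -> on_hand[A=35 B=41] avail[A=35 B=38] open={R1}
Step 2: reserve R2 A 2 -> on_hand[A=35 B=41] avail[A=33 B=38] open={R1,R2}
Step 3: commit R2 -> on_hand[A=33 B=41] avail[A=33 B=38] open={R1}
Step 4: reserve R3 B 2 -> on_hand[A=33 B=41] avail[A=33 B=36] open={R1,R3}
Step 5: commit R3 -> on_hand[A=33 B=39] avail[A=33 B=36] open={R1}
Step 6: commit R1 -> on_hand[A=33 B=36] avail[A=33 B=36] open={}
Step 7: reserve R4 A 2 -> on_hand[A=33 B=36] avail[A=31 B=36] open={R4}
Step 8: commit R4 -> on_hand[A=31 B=36] avail[A=31 B=36] open={}
Step 9: reserve R5 B 5 -> on_hand[A=31 B=36] avail[A=31 B=31] open={R5}

Answer: A: 31
B: 31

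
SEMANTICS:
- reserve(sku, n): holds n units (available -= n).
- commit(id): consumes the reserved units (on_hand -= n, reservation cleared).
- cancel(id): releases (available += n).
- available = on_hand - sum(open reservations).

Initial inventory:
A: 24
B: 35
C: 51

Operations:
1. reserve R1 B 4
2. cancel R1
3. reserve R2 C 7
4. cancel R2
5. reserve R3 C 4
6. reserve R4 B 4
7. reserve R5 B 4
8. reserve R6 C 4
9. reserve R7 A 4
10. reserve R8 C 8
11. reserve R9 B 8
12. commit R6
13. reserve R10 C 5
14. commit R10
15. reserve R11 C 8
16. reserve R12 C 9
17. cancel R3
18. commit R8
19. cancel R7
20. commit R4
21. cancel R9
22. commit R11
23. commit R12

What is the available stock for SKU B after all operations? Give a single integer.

Answer: 27

Derivation:
Step 1: reserve R1 B 4 -> on_hand[A=24 B=35 C=51] avail[A=24 B=31 C=51] open={R1}
Step 2: cancel R1 -> on_hand[A=24 B=35 C=51] avail[A=24 B=35 C=51] open={}
Step 3: reserve R2 C 7 -> on_hand[A=24 B=35 C=51] avail[A=24 B=35 C=44] open={R2}
Step 4: cancel R2 -> on_hand[A=24 B=35 C=51] avail[A=24 B=35 C=51] open={}
Step 5: reserve R3 C 4 -> on_hand[A=24 B=35 C=51] avail[A=24 B=35 C=47] open={R3}
Step 6: reserve R4 B 4 -> on_hand[A=24 B=35 C=51] avail[A=24 B=31 C=47] open={R3,R4}
Step 7: reserve R5 B 4 -> on_hand[A=24 B=35 C=51] avail[A=24 B=27 C=47] open={R3,R4,R5}
Step 8: reserve R6 C 4 -> on_hand[A=24 B=35 C=51] avail[A=24 B=27 C=43] open={R3,R4,R5,R6}
Step 9: reserve R7 A 4 -> on_hand[A=24 B=35 C=51] avail[A=20 B=27 C=43] open={R3,R4,R5,R6,R7}
Step 10: reserve R8 C 8 -> on_hand[A=24 B=35 C=51] avail[A=20 B=27 C=35] open={R3,R4,R5,R6,R7,R8}
Step 11: reserve R9 B 8 -> on_hand[A=24 B=35 C=51] avail[A=20 B=19 C=35] open={R3,R4,R5,R6,R7,R8,R9}
Step 12: commit R6 -> on_hand[A=24 B=35 C=47] avail[A=20 B=19 C=35] open={R3,R4,R5,R7,R8,R9}
Step 13: reserve R10 C 5 -> on_hand[A=24 B=35 C=47] avail[A=20 B=19 C=30] open={R10,R3,R4,R5,R7,R8,R9}
Step 14: commit R10 -> on_hand[A=24 B=35 C=42] avail[A=20 B=19 C=30] open={R3,R4,R5,R7,R8,R9}
Step 15: reserve R11 C 8 -> on_hand[A=24 B=35 C=42] avail[A=20 B=19 C=22] open={R11,R3,R4,R5,R7,R8,R9}
Step 16: reserve R12 C 9 -> on_hand[A=24 B=35 C=42] avail[A=20 B=19 C=13] open={R11,R12,R3,R4,R5,R7,R8,R9}
Step 17: cancel R3 -> on_hand[A=24 B=35 C=42] avail[A=20 B=19 C=17] open={R11,R12,R4,R5,R7,R8,R9}
Step 18: commit R8 -> on_hand[A=24 B=35 C=34] avail[A=20 B=19 C=17] open={R11,R12,R4,R5,R7,R9}
Step 19: cancel R7 -> on_hand[A=24 B=35 C=34] avail[A=24 B=19 C=17] open={R11,R12,R4,R5,R9}
Step 20: commit R4 -> on_hand[A=24 B=31 C=34] avail[A=24 B=19 C=17] open={R11,R12,R5,R9}
Step 21: cancel R9 -> on_hand[A=24 B=31 C=34] avail[A=24 B=27 C=17] open={R11,R12,R5}
Step 22: commit R11 -> on_hand[A=24 B=31 C=26] avail[A=24 B=27 C=17] open={R12,R5}
Step 23: commit R12 -> on_hand[A=24 B=31 C=17] avail[A=24 B=27 C=17] open={R5}
Final available[B] = 27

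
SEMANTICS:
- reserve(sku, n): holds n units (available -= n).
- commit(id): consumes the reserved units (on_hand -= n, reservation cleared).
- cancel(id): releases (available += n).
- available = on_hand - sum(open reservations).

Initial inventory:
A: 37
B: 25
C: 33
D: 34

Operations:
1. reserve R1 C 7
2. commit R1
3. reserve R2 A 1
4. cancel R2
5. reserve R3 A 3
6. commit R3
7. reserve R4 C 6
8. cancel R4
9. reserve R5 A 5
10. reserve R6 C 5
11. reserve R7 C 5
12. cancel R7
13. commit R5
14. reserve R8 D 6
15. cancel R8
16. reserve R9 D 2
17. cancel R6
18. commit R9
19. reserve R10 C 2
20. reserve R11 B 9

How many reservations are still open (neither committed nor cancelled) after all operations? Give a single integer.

Answer: 2

Derivation:
Step 1: reserve R1 C 7 -> on_hand[A=37 B=25 C=33 D=34] avail[A=37 B=25 C=26 D=34] open={R1}
Step 2: commit R1 -> on_hand[A=37 B=25 C=26 D=34] avail[A=37 B=25 C=26 D=34] open={}
Step 3: reserve R2 A 1 -> on_hand[A=37 B=25 C=26 D=34] avail[A=36 B=25 C=26 D=34] open={R2}
Step 4: cancel R2 -> on_hand[A=37 B=25 C=26 D=34] avail[A=37 B=25 C=26 D=34] open={}
Step 5: reserve R3 A 3 -> on_hand[A=37 B=25 C=26 D=34] avail[A=34 B=25 C=26 D=34] open={R3}
Step 6: commit R3 -> on_hand[A=34 B=25 C=26 D=34] avail[A=34 B=25 C=26 D=34] open={}
Step 7: reserve R4 C 6 -> on_hand[A=34 B=25 C=26 D=34] avail[A=34 B=25 C=20 D=34] open={R4}
Step 8: cancel R4 -> on_hand[A=34 B=25 C=26 D=34] avail[A=34 B=25 C=26 D=34] open={}
Step 9: reserve R5 A 5 -> on_hand[A=34 B=25 C=26 D=34] avail[A=29 B=25 C=26 D=34] open={R5}
Step 10: reserve R6 C 5 -> on_hand[A=34 B=25 C=26 D=34] avail[A=29 B=25 C=21 D=34] open={R5,R6}
Step 11: reserve R7 C 5 -> on_hand[A=34 B=25 C=26 D=34] avail[A=29 B=25 C=16 D=34] open={R5,R6,R7}
Step 12: cancel R7 -> on_hand[A=34 B=25 C=26 D=34] avail[A=29 B=25 C=21 D=34] open={R5,R6}
Step 13: commit R5 -> on_hand[A=29 B=25 C=26 D=34] avail[A=29 B=25 C=21 D=34] open={R6}
Step 14: reserve R8 D 6 -> on_hand[A=29 B=25 C=26 D=34] avail[A=29 B=25 C=21 D=28] open={R6,R8}
Step 15: cancel R8 -> on_hand[A=29 B=25 C=26 D=34] avail[A=29 B=25 C=21 D=34] open={R6}
Step 16: reserve R9 D 2 -> on_hand[A=29 B=25 C=26 D=34] avail[A=29 B=25 C=21 D=32] open={R6,R9}
Step 17: cancel R6 -> on_hand[A=29 B=25 C=26 D=34] avail[A=29 B=25 C=26 D=32] open={R9}
Step 18: commit R9 -> on_hand[A=29 B=25 C=26 D=32] avail[A=29 B=25 C=26 D=32] open={}
Step 19: reserve R10 C 2 -> on_hand[A=29 B=25 C=26 D=32] avail[A=29 B=25 C=24 D=32] open={R10}
Step 20: reserve R11 B 9 -> on_hand[A=29 B=25 C=26 D=32] avail[A=29 B=16 C=24 D=32] open={R10,R11}
Open reservations: ['R10', 'R11'] -> 2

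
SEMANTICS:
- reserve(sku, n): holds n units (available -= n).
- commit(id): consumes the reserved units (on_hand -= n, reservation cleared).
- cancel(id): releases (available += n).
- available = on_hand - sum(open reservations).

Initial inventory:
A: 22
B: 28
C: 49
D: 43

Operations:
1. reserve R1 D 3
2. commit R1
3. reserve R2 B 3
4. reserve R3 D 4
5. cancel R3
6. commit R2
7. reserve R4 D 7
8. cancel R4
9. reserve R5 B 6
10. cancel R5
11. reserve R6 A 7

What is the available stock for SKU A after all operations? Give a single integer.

Answer: 15

Derivation:
Step 1: reserve R1 D 3 -> on_hand[A=22 B=28 C=49 D=43] avail[A=22 B=28 C=49 D=40] open={R1}
Step 2: commit R1 -> on_hand[A=22 B=28 C=49 D=40] avail[A=22 B=28 C=49 D=40] open={}
Step 3: reserve R2 B 3 -> on_hand[A=22 B=28 C=49 D=40] avail[A=22 B=25 C=49 D=40] open={R2}
Step 4: reserve R3 D 4 -> on_hand[A=22 B=28 C=49 D=40] avail[A=22 B=25 C=49 D=36] open={R2,R3}
Step 5: cancel R3 -> on_hand[A=22 B=28 C=49 D=40] avail[A=22 B=25 C=49 D=40] open={R2}
Step 6: commit R2 -> on_hand[A=22 B=25 C=49 D=40] avail[A=22 B=25 C=49 D=40] open={}
Step 7: reserve R4 D 7 -> on_hand[A=22 B=25 C=49 D=40] avail[A=22 B=25 C=49 D=33] open={R4}
Step 8: cancel R4 -> on_hand[A=22 B=25 C=49 D=40] avail[A=22 B=25 C=49 D=40] open={}
Step 9: reserve R5 B 6 -> on_hand[A=22 B=25 C=49 D=40] avail[A=22 B=19 C=49 D=40] open={R5}
Step 10: cancel R5 -> on_hand[A=22 B=25 C=49 D=40] avail[A=22 B=25 C=49 D=40] open={}
Step 11: reserve R6 A 7 -> on_hand[A=22 B=25 C=49 D=40] avail[A=15 B=25 C=49 D=40] open={R6}
Final available[A] = 15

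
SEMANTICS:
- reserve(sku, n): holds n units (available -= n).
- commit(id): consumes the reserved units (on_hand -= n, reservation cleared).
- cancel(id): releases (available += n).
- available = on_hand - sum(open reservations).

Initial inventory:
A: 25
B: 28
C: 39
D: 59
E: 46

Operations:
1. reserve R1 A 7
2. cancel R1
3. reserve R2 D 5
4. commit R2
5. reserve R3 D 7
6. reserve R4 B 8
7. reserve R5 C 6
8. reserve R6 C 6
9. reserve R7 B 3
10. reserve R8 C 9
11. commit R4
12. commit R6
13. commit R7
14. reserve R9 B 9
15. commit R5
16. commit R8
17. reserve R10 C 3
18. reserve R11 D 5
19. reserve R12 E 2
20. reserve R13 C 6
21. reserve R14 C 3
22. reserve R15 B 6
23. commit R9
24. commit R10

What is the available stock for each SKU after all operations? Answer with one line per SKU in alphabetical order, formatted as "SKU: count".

Answer: A: 25
B: 2
C: 6
D: 42
E: 44

Derivation:
Step 1: reserve R1 A 7 -> on_hand[A=25 B=28 C=39 D=59 E=46] avail[A=18 B=28 C=39 D=59 E=46] open={R1}
Step 2: cancel R1 -> on_hand[A=25 B=28 C=39 D=59 E=46] avail[A=25 B=28 C=39 D=59 E=46] open={}
Step 3: reserve R2 D 5 -> on_hand[A=25 B=28 C=39 D=59 E=46] avail[A=25 B=28 C=39 D=54 E=46] open={R2}
Step 4: commit R2 -> on_hand[A=25 B=28 C=39 D=54 E=46] avail[A=25 B=28 C=39 D=54 E=46] open={}
Step 5: reserve R3 D 7 -> on_hand[A=25 B=28 C=39 D=54 E=46] avail[A=25 B=28 C=39 D=47 E=46] open={R3}
Step 6: reserve R4 B 8 -> on_hand[A=25 B=28 C=39 D=54 E=46] avail[A=25 B=20 C=39 D=47 E=46] open={R3,R4}
Step 7: reserve R5 C 6 -> on_hand[A=25 B=28 C=39 D=54 E=46] avail[A=25 B=20 C=33 D=47 E=46] open={R3,R4,R5}
Step 8: reserve R6 C 6 -> on_hand[A=25 B=28 C=39 D=54 E=46] avail[A=25 B=20 C=27 D=47 E=46] open={R3,R4,R5,R6}
Step 9: reserve R7 B 3 -> on_hand[A=25 B=28 C=39 D=54 E=46] avail[A=25 B=17 C=27 D=47 E=46] open={R3,R4,R5,R6,R7}
Step 10: reserve R8 C 9 -> on_hand[A=25 B=28 C=39 D=54 E=46] avail[A=25 B=17 C=18 D=47 E=46] open={R3,R4,R5,R6,R7,R8}
Step 11: commit R4 -> on_hand[A=25 B=20 C=39 D=54 E=46] avail[A=25 B=17 C=18 D=47 E=46] open={R3,R5,R6,R7,R8}
Step 12: commit R6 -> on_hand[A=25 B=20 C=33 D=54 E=46] avail[A=25 B=17 C=18 D=47 E=46] open={R3,R5,R7,R8}
Step 13: commit R7 -> on_hand[A=25 B=17 C=33 D=54 E=46] avail[A=25 B=17 C=18 D=47 E=46] open={R3,R5,R8}
Step 14: reserve R9 B 9 -> on_hand[A=25 B=17 C=33 D=54 E=46] avail[A=25 B=8 C=18 D=47 E=46] open={R3,R5,R8,R9}
Step 15: commit R5 -> on_hand[A=25 B=17 C=27 D=54 E=46] avail[A=25 B=8 C=18 D=47 E=46] open={R3,R8,R9}
Step 16: commit R8 -> on_hand[A=25 B=17 C=18 D=54 E=46] avail[A=25 B=8 C=18 D=47 E=46] open={R3,R9}
Step 17: reserve R10 C 3 -> on_hand[A=25 B=17 C=18 D=54 E=46] avail[A=25 B=8 C=15 D=47 E=46] open={R10,R3,R9}
Step 18: reserve R11 D 5 -> on_hand[A=25 B=17 C=18 D=54 E=46] avail[A=25 B=8 C=15 D=42 E=46] open={R10,R11,R3,R9}
Step 19: reserve R12 E 2 -> on_hand[A=25 B=17 C=18 D=54 E=46] avail[A=25 B=8 C=15 D=42 E=44] open={R10,R11,R12,R3,R9}
Step 20: reserve R13 C 6 -> on_hand[A=25 B=17 C=18 D=54 E=46] avail[A=25 B=8 C=9 D=42 E=44] open={R10,R11,R12,R13,R3,R9}
Step 21: reserve R14 C 3 -> on_hand[A=25 B=17 C=18 D=54 E=46] avail[A=25 B=8 C=6 D=42 E=44] open={R10,R11,R12,R13,R14,R3,R9}
Step 22: reserve R15 B 6 -> on_hand[A=25 B=17 C=18 D=54 E=46] avail[A=25 B=2 C=6 D=42 E=44] open={R10,R11,R12,R13,R14,R15,R3,R9}
Step 23: commit R9 -> on_hand[A=25 B=8 C=18 D=54 E=46] avail[A=25 B=2 C=6 D=42 E=44] open={R10,R11,R12,R13,R14,R15,R3}
Step 24: commit R10 -> on_hand[A=25 B=8 C=15 D=54 E=46] avail[A=25 B=2 C=6 D=42 E=44] open={R11,R12,R13,R14,R15,R3}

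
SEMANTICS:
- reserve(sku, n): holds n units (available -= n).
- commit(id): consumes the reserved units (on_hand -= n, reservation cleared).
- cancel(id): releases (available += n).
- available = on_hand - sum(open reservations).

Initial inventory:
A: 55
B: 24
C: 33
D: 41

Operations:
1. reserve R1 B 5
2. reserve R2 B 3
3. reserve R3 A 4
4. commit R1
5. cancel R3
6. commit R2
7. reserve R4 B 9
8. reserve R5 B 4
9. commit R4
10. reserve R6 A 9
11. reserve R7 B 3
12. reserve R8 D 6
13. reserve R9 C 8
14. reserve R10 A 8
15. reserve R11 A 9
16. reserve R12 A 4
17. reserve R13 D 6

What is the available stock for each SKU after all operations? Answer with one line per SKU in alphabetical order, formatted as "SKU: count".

Answer: A: 25
B: 0
C: 25
D: 29

Derivation:
Step 1: reserve R1 B 5 -> on_hand[A=55 B=24 C=33 D=41] avail[A=55 B=19 C=33 D=41] open={R1}
Step 2: reserve R2 B 3 -> on_hand[A=55 B=24 C=33 D=41] avail[A=55 B=16 C=33 D=41] open={R1,R2}
Step 3: reserve R3 A 4 -> on_hand[A=55 B=24 C=33 D=41] avail[A=51 B=16 C=33 D=41] open={R1,R2,R3}
Step 4: commit R1 -> on_hand[A=55 B=19 C=33 D=41] avail[A=51 B=16 C=33 D=41] open={R2,R3}
Step 5: cancel R3 -> on_hand[A=55 B=19 C=33 D=41] avail[A=55 B=16 C=33 D=41] open={R2}
Step 6: commit R2 -> on_hand[A=55 B=16 C=33 D=41] avail[A=55 B=16 C=33 D=41] open={}
Step 7: reserve R4 B 9 -> on_hand[A=55 B=16 C=33 D=41] avail[A=55 B=7 C=33 D=41] open={R4}
Step 8: reserve R5 B 4 -> on_hand[A=55 B=16 C=33 D=41] avail[A=55 B=3 C=33 D=41] open={R4,R5}
Step 9: commit R4 -> on_hand[A=55 B=7 C=33 D=41] avail[A=55 B=3 C=33 D=41] open={R5}
Step 10: reserve R6 A 9 -> on_hand[A=55 B=7 C=33 D=41] avail[A=46 B=3 C=33 D=41] open={R5,R6}
Step 11: reserve R7 B 3 -> on_hand[A=55 B=7 C=33 D=41] avail[A=46 B=0 C=33 D=41] open={R5,R6,R7}
Step 12: reserve R8 D 6 -> on_hand[A=55 B=7 C=33 D=41] avail[A=46 B=0 C=33 D=35] open={R5,R6,R7,R8}
Step 13: reserve R9 C 8 -> on_hand[A=55 B=7 C=33 D=41] avail[A=46 B=0 C=25 D=35] open={R5,R6,R7,R8,R9}
Step 14: reserve R10 A 8 -> on_hand[A=55 B=7 C=33 D=41] avail[A=38 B=0 C=25 D=35] open={R10,R5,R6,R7,R8,R9}
Step 15: reserve R11 A 9 -> on_hand[A=55 B=7 C=33 D=41] avail[A=29 B=0 C=25 D=35] open={R10,R11,R5,R6,R7,R8,R9}
Step 16: reserve R12 A 4 -> on_hand[A=55 B=7 C=33 D=41] avail[A=25 B=0 C=25 D=35] open={R10,R11,R12,R5,R6,R7,R8,R9}
Step 17: reserve R13 D 6 -> on_hand[A=55 B=7 C=33 D=41] avail[A=25 B=0 C=25 D=29] open={R10,R11,R12,R13,R5,R6,R7,R8,R9}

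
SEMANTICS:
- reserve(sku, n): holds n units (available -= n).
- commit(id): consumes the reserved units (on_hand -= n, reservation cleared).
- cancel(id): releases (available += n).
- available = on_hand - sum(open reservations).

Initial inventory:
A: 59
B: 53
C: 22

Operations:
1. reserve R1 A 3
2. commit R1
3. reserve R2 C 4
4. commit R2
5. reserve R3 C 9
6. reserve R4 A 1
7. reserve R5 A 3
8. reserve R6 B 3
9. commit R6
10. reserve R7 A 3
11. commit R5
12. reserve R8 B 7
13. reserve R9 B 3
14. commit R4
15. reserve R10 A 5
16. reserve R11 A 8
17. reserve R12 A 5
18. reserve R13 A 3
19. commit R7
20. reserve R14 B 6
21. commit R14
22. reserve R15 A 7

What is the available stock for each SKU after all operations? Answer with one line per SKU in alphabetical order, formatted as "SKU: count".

Step 1: reserve R1 A 3 -> on_hand[A=59 B=53 C=22] avail[A=56 B=53 C=22] open={R1}
Step 2: commit R1 -> on_hand[A=56 B=53 C=22] avail[A=56 B=53 C=22] open={}
Step 3: reserve R2 C 4 -> on_hand[A=56 B=53 C=22] avail[A=56 B=53 C=18] open={R2}
Step 4: commit R2 -> on_hand[A=56 B=53 C=18] avail[A=56 B=53 C=18] open={}
Step 5: reserve R3 C 9 -> on_hand[A=56 B=53 C=18] avail[A=56 B=53 C=9] open={R3}
Step 6: reserve R4 A 1 -> on_hand[A=56 B=53 C=18] avail[A=55 B=53 C=9] open={R3,R4}
Step 7: reserve R5 A 3 -> on_hand[A=56 B=53 C=18] avail[A=52 B=53 C=9] open={R3,R4,R5}
Step 8: reserve R6 B 3 -> on_hand[A=56 B=53 C=18] avail[A=52 B=50 C=9] open={R3,R4,R5,R6}
Step 9: commit R6 -> on_hand[A=56 B=50 C=18] avail[A=52 B=50 C=9] open={R3,R4,R5}
Step 10: reserve R7 A 3 -> on_hand[A=56 B=50 C=18] avail[A=49 B=50 C=9] open={R3,R4,R5,R7}
Step 11: commit R5 -> on_hand[A=53 B=50 C=18] avail[A=49 B=50 C=9] open={R3,R4,R7}
Step 12: reserve R8 B 7 -> on_hand[A=53 B=50 C=18] avail[A=49 B=43 C=9] open={R3,R4,R7,R8}
Step 13: reserve R9 B 3 -> on_hand[A=53 B=50 C=18] avail[A=49 B=40 C=9] open={R3,R4,R7,R8,R9}
Step 14: commit R4 -> on_hand[A=52 B=50 C=18] avail[A=49 B=40 C=9] open={R3,R7,R8,R9}
Step 15: reserve R10 A 5 -> on_hand[A=52 B=50 C=18] avail[A=44 B=40 C=9] open={R10,R3,R7,R8,R9}
Step 16: reserve R11 A 8 -> on_hand[A=52 B=50 C=18] avail[A=36 B=40 C=9] open={R10,R11,R3,R7,R8,R9}
Step 17: reserve R12 A 5 -> on_hand[A=52 B=50 C=18] avail[A=31 B=40 C=9] open={R10,R11,R12,R3,R7,R8,R9}
Step 18: reserve R13 A 3 -> on_hand[A=52 B=50 C=18] avail[A=28 B=40 C=9] open={R10,R11,R12,R13,R3,R7,R8,R9}
Step 19: commit R7 -> on_hand[A=49 B=50 C=18] avail[A=28 B=40 C=9] open={R10,R11,R12,R13,R3,R8,R9}
Step 20: reserve R14 B 6 -> on_hand[A=49 B=50 C=18] avail[A=28 B=34 C=9] open={R10,R11,R12,R13,R14,R3,R8,R9}
Step 21: commit R14 -> on_hand[A=49 B=44 C=18] avail[A=28 B=34 C=9] open={R10,R11,R12,R13,R3,R8,R9}
Step 22: reserve R15 A 7 -> on_hand[A=49 B=44 C=18] avail[A=21 B=34 C=9] open={R10,R11,R12,R13,R15,R3,R8,R9}

Answer: A: 21
B: 34
C: 9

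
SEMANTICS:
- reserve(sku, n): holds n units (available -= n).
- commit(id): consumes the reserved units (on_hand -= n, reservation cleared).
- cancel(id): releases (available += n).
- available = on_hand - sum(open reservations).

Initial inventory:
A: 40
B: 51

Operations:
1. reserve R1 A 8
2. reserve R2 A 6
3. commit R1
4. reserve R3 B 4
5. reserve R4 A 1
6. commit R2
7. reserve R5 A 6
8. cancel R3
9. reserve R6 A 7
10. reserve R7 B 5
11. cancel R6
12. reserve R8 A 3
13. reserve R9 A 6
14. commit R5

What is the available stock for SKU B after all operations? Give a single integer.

Step 1: reserve R1 A 8 -> on_hand[A=40 B=51] avail[A=32 B=51] open={R1}
Step 2: reserve R2 A 6 -> on_hand[A=40 B=51] avail[A=26 B=51] open={R1,R2}
Step 3: commit R1 -> on_hand[A=32 B=51] avail[A=26 B=51] open={R2}
Step 4: reserve R3 B 4 -> on_hand[A=32 B=51] avail[A=26 B=47] open={R2,R3}
Step 5: reserve R4 A 1 -> on_hand[A=32 B=51] avail[A=25 B=47] open={R2,R3,R4}
Step 6: commit R2 -> on_hand[A=26 B=51] avail[A=25 B=47] open={R3,R4}
Step 7: reserve R5 A 6 -> on_hand[A=26 B=51] avail[A=19 B=47] open={R3,R4,R5}
Step 8: cancel R3 -> on_hand[A=26 B=51] avail[A=19 B=51] open={R4,R5}
Step 9: reserve R6 A 7 -> on_hand[A=26 B=51] avail[A=12 B=51] open={R4,R5,R6}
Step 10: reserve R7 B 5 -> on_hand[A=26 B=51] avail[A=12 B=46] open={R4,R5,R6,R7}
Step 11: cancel R6 -> on_hand[A=26 B=51] avail[A=19 B=46] open={R4,R5,R7}
Step 12: reserve R8 A 3 -> on_hand[A=26 B=51] avail[A=16 B=46] open={R4,R5,R7,R8}
Step 13: reserve R9 A 6 -> on_hand[A=26 B=51] avail[A=10 B=46] open={R4,R5,R7,R8,R9}
Step 14: commit R5 -> on_hand[A=20 B=51] avail[A=10 B=46] open={R4,R7,R8,R9}
Final available[B] = 46

Answer: 46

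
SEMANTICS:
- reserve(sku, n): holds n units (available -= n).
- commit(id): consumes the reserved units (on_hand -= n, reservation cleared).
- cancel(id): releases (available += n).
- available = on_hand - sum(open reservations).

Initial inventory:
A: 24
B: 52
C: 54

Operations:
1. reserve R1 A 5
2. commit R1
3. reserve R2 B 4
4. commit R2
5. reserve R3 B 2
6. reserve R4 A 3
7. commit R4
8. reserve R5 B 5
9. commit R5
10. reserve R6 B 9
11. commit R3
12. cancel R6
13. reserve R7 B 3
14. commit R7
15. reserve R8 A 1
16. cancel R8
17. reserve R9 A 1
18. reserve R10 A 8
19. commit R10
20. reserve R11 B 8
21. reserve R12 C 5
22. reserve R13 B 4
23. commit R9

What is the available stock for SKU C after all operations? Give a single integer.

Answer: 49

Derivation:
Step 1: reserve R1 A 5 -> on_hand[A=24 B=52 C=54] avail[A=19 B=52 C=54] open={R1}
Step 2: commit R1 -> on_hand[A=19 B=52 C=54] avail[A=19 B=52 C=54] open={}
Step 3: reserve R2 B 4 -> on_hand[A=19 B=52 C=54] avail[A=19 B=48 C=54] open={R2}
Step 4: commit R2 -> on_hand[A=19 B=48 C=54] avail[A=19 B=48 C=54] open={}
Step 5: reserve R3 B 2 -> on_hand[A=19 B=48 C=54] avail[A=19 B=46 C=54] open={R3}
Step 6: reserve R4 A 3 -> on_hand[A=19 B=48 C=54] avail[A=16 B=46 C=54] open={R3,R4}
Step 7: commit R4 -> on_hand[A=16 B=48 C=54] avail[A=16 B=46 C=54] open={R3}
Step 8: reserve R5 B 5 -> on_hand[A=16 B=48 C=54] avail[A=16 B=41 C=54] open={R3,R5}
Step 9: commit R5 -> on_hand[A=16 B=43 C=54] avail[A=16 B=41 C=54] open={R3}
Step 10: reserve R6 B 9 -> on_hand[A=16 B=43 C=54] avail[A=16 B=32 C=54] open={R3,R6}
Step 11: commit R3 -> on_hand[A=16 B=41 C=54] avail[A=16 B=32 C=54] open={R6}
Step 12: cancel R6 -> on_hand[A=16 B=41 C=54] avail[A=16 B=41 C=54] open={}
Step 13: reserve R7 B 3 -> on_hand[A=16 B=41 C=54] avail[A=16 B=38 C=54] open={R7}
Step 14: commit R7 -> on_hand[A=16 B=38 C=54] avail[A=16 B=38 C=54] open={}
Step 15: reserve R8 A 1 -> on_hand[A=16 B=38 C=54] avail[A=15 B=38 C=54] open={R8}
Step 16: cancel R8 -> on_hand[A=16 B=38 C=54] avail[A=16 B=38 C=54] open={}
Step 17: reserve R9 A 1 -> on_hand[A=16 B=38 C=54] avail[A=15 B=38 C=54] open={R9}
Step 18: reserve R10 A 8 -> on_hand[A=16 B=38 C=54] avail[A=7 B=38 C=54] open={R10,R9}
Step 19: commit R10 -> on_hand[A=8 B=38 C=54] avail[A=7 B=38 C=54] open={R9}
Step 20: reserve R11 B 8 -> on_hand[A=8 B=38 C=54] avail[A=7 B=30 C=54] open={R11,R9}
Step 21: reserve R12 C 5 -> on_hand[A=8 B=38 C=54] avail[A=7 B=30 C=49] open={R11,R12,R9}
Step 22: reserve R13 B 4 -> on_hand[A=8 B=38 C=54] avail[A=7 B=26 C=49] open={R11,R12,R13,R9}
Step 23: commit R9 -> on_hand[A=7 B=38 C=54] avail[A=7 B=26 C=49] open={R11,R12,R13}
Final available[C] = 49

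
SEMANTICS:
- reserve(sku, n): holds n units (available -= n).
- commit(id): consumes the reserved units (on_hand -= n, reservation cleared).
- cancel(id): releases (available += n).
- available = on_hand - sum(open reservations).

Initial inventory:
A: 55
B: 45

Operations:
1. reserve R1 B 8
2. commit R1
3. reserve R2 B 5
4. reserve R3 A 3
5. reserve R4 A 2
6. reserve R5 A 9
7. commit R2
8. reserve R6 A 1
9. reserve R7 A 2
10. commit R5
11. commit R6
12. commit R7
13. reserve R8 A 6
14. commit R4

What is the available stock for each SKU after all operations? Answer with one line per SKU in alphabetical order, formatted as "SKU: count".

Step 1: reserve R1 B 8 -> on_hand[A=55 B=45] avail[A=55 B=37] open={R1}
Step 2: commit R1 -> on_hand[A=55 B=37] avail[A=55 B=37] open={}
Step 3: reserve R2 B 5 -> on_hand[A=55 B=37] avail[A=55 B=32] open={R2}
Step 4: reserve R3 A 3 -> on_hand[A=55 B=37] avail[A=52 B=32] open={R2,R3}
Step 5: reserve R4 A 2 -> on_hand[A=55 B=37] avail[A=50 B=32] open={R2,R3,R4}
Step 6: reserve R5 A 9 -> on_hand[A=55 B=37] avail[A=41 B=32] open={R2,R3,R4,R5}
Step 7: commit R2 -> on_hand[A=55 B=32] avail[A=41 B=32] open={R3,R4,R5}
Step 8: reserve R6 A 1 -> on_hand[A=55 B=32] avail[A=40 B=32] open={R3,R4,R5,R6}
Step 9: reserve R7 A 2 -> on_hand[A=55 B=32] avail[A=38 B=32] open={R3,R4,R5,R6,R7}
Step 10: commit R5 -> on_hand[A=46 B=32] avail[A=38 B=32] open={R3,R4,R6,R7}
Step 11: commit R6 -> on_hand[A=45 B=32] avail[A=38 B=32] open={R3,R4,R7}
Step 12: commit R7 -> on_hand[A=43 B=32] avail[A=38 B=32] open={R3,R4}
Step 13: reserve R8 A 6 -> on_hand[A=43 B=32] avail[A=32 B=32] open={R3,R4,R8}
Step 14: commit R4 -> on_hand[A=41 B=32] avail[A=32 B=32] open={R3,R8}

Answer: A: 32
B: 32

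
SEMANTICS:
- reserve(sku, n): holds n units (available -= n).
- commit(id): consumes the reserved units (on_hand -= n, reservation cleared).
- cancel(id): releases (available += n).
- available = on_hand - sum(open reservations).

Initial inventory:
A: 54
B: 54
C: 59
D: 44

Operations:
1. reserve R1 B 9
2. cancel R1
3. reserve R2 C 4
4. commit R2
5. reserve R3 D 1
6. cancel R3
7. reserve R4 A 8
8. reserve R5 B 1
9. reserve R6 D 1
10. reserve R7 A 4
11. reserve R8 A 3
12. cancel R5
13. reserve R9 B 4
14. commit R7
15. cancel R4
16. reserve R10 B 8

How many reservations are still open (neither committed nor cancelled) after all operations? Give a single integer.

Step 1: reserve R1 B 9 -> on_hand[A=54 B=54 C=59 D=44] avail[A=54 B=45 C=59 D=44] open={R1}
Step 2: cancel R1 -> on_hand[A=54 B=54 C=59 D=44] avail[A=54 B=54 C=59 D=44] open={}
Step 3: reserve R2 C 4 -> on_hand[A=54 B=54 C=59 D=44] avail[A=54 B=54 C=55 D=44] open={R2}
Step 4: commit R2 -> on_hand[A=54 B=54 C=55 D=44] avail[A=54 B=54 C=55 D=44] open={}
Step 5: reserve R3 D 1 -> on_hand[A=54 B=54 C=55 D=44] avail[A=54 B=54 C=55 D=43] open={R3}
Step 6: cancel R3 -> on_hand[A=54 B=54 C=55 D=44] avail[A=54 B=54 C=55 D=44] open={}
Step 7: reserve R4 A 8 -> on_hand[A=54 B=54 C=55 D=44] avail[A=46 B=54 C=55 D=44] open={R4}
Step 8: reserve R5 B 1 -> on_hand[A=54 B=54 C=55 D=44] avail[A=46 B=53 C=55 D=44] open={R4,R5}
Step 9: reserve R6 D 1 -> on_hand[A=54 B=54 C=55 D=44] avail[A=46 B=53 C=55 D=43] open={R4,R5,R6}
Step 10: reserve R7 A 4 -> on_hand[A=54 B=54 C=55 D=44] avail[A=42 B=53 C=55 D=43] open={R4,R5,R6,R7}
Step 11: reserve R8 A 3 -> on_hand[A=54 B=54 C=55 D=44] avail[A=39 B=53 C=55 D=43] open={R4,R5,R6,R7,R8}
Step 12: cancel R5 -> on_hand[A=54 B=54 C=55 D=44] avail[A=39 B=54 C=55 D=43] open={R4,R6,R7,R8}
Step 13: reserve R9 B 4 -> on_hand[A=54 B=54 C=55 D=44] avail[A=39 B=50 C=55 D=43] open={R4,R6,R7,R8,R9}
Step 14: commit R7 -> on_hand[A=50 B=54 C=55 D=44] avail[A=39 B=50 C=55 D=43] open={R4,R6,R8,R9}
Step 15: cancel R4 -> on_hand[A=50 B=54 C=55 D=44] avail[A=47 B=50 C=55 D=43] open={R6,R8,R9}
Step 16: reserve R10 B 8 -> on_hand[A=50 B=54 C=55 D=44] avail[A=47 B=42 C=55 D=43] open={R10,R6,R8,R9}
Open reservations: ['R10', 'R6', 'R8', 'R9'] -> 4

Answer: 4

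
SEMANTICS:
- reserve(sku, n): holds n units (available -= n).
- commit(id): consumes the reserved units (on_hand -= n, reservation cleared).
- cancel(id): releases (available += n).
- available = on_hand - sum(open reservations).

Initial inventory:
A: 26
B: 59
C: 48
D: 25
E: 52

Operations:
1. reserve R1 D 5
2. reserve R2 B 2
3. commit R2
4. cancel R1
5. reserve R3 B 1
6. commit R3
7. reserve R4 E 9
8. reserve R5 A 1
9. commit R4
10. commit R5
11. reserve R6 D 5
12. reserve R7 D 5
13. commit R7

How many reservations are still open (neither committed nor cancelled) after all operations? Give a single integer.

Step 1: reserve R1 D 5 -> on_hand[A=26 B=59 C=48 D=25 E=52] avail[A=26 B=59 C=48 D=20 E=52] open={R1}
Step 2: reserve R2 B 2 -> on_hand[A=26 B=59 C=48 D=25 E=52] avail[A=26 B=57 C=48 D=20 E=52] open={R1,R2}
Step 3: commit R2 -> on_hand[A=26 B=57 C=48 D=25 E=52] avail[A=26 B=57 C=48 D=20 E=52] open={R1}
Step 4: cancel R1 -> on_hand[A=26 B=57 C=48 D=25 E=52] avail[A=26 B=57 C=48 D=25 E=52] open={}
Step 5: reserve R3 B 1 -> on_hand[A=26 B=57 C=48 D=25 E=52] avail[A=26 B=56 C=48 D=25 E=52] open={R3}
Step 6: commit R3 -> on_hand[A=26 B=56 C=48 D=25 E=52] avail[A=26 B=56 C=48 D=25 E=52] open={}
Step 7: reserve R4 E 9 -> on_hand[A=26 B=56 C=48 D=25 E=52] avail[A=26 B=56 C=48 D=25 E=43] open={R4}
Step 8: reserve R5 A 1 -> on_hand[A=26 B=56 C=48 D=25 E=52] avail[A=25 B=56 C=48 D=25 E=43] open={R4,R5}
Step 9: commit R4 -> on_hand[A=26 B=56 C=48 D=25 E=43] avail[A=25 B=56 C=48 D=25 E=43] open={R5}
Step 10: commit R5 -> on_hand[A=25 B=56 C=48 D=25 E=43] avail[A=25 B=56 C=48 D=25 E=43] open={}
Step 11: reserve R6 D 5 -> on_hand[A=25 B=56 C=48 D=25 E=43] avail[A=25 B=56 C=48 D=20 E=43] open={R6}
Step 12: reserve R7 D 5 -> on_hand[A=25 B=56 C=48 D=25 E=43] avail[A=25 B=56 C=48 D=15 E=43] open={R6,R7}
Step 13: commit R7 -> on_hand[A=25 B=56 C=48 D=20 E=43] avail[A=25 B=56 C=48 D=15 E=43] open={R6}
Open reservations: ['R6'] -> 1

Answer: 1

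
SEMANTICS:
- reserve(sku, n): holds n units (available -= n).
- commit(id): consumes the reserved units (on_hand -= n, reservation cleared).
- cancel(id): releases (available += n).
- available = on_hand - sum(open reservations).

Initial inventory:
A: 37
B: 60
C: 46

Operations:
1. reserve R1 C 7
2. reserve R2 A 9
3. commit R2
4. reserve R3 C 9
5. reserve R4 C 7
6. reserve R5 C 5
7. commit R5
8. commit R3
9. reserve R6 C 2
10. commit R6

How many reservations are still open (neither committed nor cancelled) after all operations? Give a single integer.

Answer: 2

Derivation:
Step 1: reserve R1 C 7 -> on_hand[A=37 B=60 C=46] avail[A=37 B=60 C=39] open={R1}
Step 2: reserve R2 A 9 -> on_hand[A=37 B=60 C=46] avail[A=28 B=60 C=39] open={R1,R2}
Step 3: commit R2 -> on_hand[A=28 B=60 C=46] avail[A=28 B=60 C=39] open={R1}
Step 4: reserve R3 C 9 -> on_hand[A=28 B=60 C=46] avail[A=28 B=60 C=30] open={R1,R3}
Step 5: reserve R4 C 7 -> on_hand[A=28 B=60 C=46] avail[A=28 B=60 C=23] open={R1,R3,R4}
Step 6: reserve R5 C 5 -> on_hand[A=28 B=60 C=46] avail[A=28 B=60 C=18] open={R1,R3,R4,R5}
Step 7: commit R5 -> on_hand[A=28 B=60 C=41] avail[A=28 B=60 C=18] open={R1,R3,R4}
Step 8: commit R3 -> on_hand[A=28 B=60 C=32] avail[A=28 B=60 C=18] open={R1,R4}
Step 9: reserve R6 C 2 -> on_hand[A=28 B=60 C=32] avail[A=28 B=60 C=16] open={R1,R4,R6}
Step 10: commit R6 -> on_hand[A=28 B=60 C=30] avail[A=28 B=60 C=16] open={R1,R4}
Open reservations: ['R1', 'R4'] -> 2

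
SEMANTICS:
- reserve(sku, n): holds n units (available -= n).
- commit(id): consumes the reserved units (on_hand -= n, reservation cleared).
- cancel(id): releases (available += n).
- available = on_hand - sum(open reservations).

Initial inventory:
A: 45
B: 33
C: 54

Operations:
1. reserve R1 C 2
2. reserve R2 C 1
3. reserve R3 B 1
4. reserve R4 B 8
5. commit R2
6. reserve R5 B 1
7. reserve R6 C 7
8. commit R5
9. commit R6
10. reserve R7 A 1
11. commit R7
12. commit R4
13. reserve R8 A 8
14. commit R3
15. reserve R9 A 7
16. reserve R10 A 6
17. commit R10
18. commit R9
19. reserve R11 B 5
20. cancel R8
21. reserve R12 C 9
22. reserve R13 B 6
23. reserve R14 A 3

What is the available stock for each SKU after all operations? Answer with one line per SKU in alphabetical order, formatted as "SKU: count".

Step 1: reserve R1 C 2 -> on_hand[A=45 B=33 C=54] avail[A=45 B=33 C=52] open={R1}
Step 2: reserve R2 C 1 -> on_hand[A=45 B=33 C=54] avail[A=45 B=33 C=51] open={R1,R2}
Step 3: reserve R3 B 1 -> on_hand[A=45 B=33 C=54] avail[A=45 B=32 C=51] open={R1,R2,R3}
Step 4: reserve R4 B 8 -> on_hand[A=45 B=33 C=54] avail[A=45 B=24 C=51] open={R1,R2,R3,R4}
Step 5: commit R2 -> on_hand[A=45 B=33 C=53] avail[A=45 B=24 C=51] open={R1,R3,R4}
Step 6: reserve R5 B 1 -> on_hand[A=45 B=33 C=53] avail[A=45 B=23 C=51] open={R1,R3,R4,R5}
Step 7: reserve R6 C 7 -> on_hand[A=45 B=33 C=53] avail[A=45 B=23 C=44] open={R1,R3,R4,R5,R6}
Step 8: commit R5 -> on_hand[A=45 B=32 C=53] avail[A=45 B=23 C=44] open={R1,R3,R4,R6}
Step 9: commit R6 -> on_hand[A=45 B=32 C=46] avail[A=45 B=23 C=44] open={R1,R3,R4}
Step 10: reserve R7 A 1 -> on_hand[A=45 B=32 C=46] avail[A=44 B=23 C=44] open={R1,R3,R4,R7}
Step 11: commit R7 -> on_hand[A=44 B=32 C=46] avail[A=44 B=23 C=44] open={R1,R3,R4}
Step 12: commit R4 -> on_hand[A=44 B=24 C=46] avail[A=44 B=23 C=44] open={R1,R3}
Step 13: reserve R8 A 8 -> on_hand[A=44 B=24 C=46] avail[A=36 B=23 C=44] open={R1,R3,R8}
Step 14: commit R3 -> on_hand[A=44 B=23 C=46] avail[A=36 B=23 C=44] open={R1,R8}
Step 15: reserve R9 A 7 -> on_hand[A=44 B=23 C=46] avail[A=29 B=23 C=44] open={R1,R8,R9}
Step 16: reserve R10 A 6 -> on_hand[A=44 B=23 C=46] avail[A=23 B=23 C=44] open={R1,R10,R8,R9}
Step 17: commit R10 -> on_hand[A=38 B=23 C=46] avail[A=23 B=23 C=44] open={R1,R8,R9}
Step 18: commit R9 -> on_hand[A=31 B=23 C=46] avail[A=23 B=23 C=44] open={R1,R8}
Step 19: reserve R11 B 5 -> on_hand[A=31 B=23 C=46] avail[A=23 B=18 C=44] open={R1,R11,R8}
Step 20: cancel R8 -> on_hand[A=31 B=23 C=46] avail[A=31 B=18 C=44] open={R1,R11}
Step 21: reserve R12 C 9 -> on_hand[A=31 B=23 C=46] avail[A=31 B=18 C=35] open={R1,R11,R12}
Step 22: reserve R13 B 6 -> on_hand[A=31 B=23 C=46] avail[A=31 B=12 C=35] open={R1,R11,R12,R13}
Step 23: reserve R14 A 3 -> on_hand[A=31 B=23 C=46] avail[A=28 B=12 C=35] open={R1,R11,R12,R13,R14}

Answer: A: 28
B: 12
C: 35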